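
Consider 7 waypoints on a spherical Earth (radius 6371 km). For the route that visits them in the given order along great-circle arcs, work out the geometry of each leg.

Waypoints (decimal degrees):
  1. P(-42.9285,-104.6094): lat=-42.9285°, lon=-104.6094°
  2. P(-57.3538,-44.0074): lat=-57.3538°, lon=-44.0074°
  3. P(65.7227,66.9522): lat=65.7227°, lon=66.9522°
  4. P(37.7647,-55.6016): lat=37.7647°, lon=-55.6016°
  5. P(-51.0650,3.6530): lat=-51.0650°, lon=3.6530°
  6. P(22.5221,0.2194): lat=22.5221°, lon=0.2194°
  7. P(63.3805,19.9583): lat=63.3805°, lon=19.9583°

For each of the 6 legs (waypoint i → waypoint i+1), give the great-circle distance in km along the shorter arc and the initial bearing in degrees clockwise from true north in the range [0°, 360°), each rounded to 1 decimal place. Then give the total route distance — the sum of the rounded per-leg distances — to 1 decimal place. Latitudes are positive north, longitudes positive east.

Leg 1: φ1=-0.7492437, φ2=-1.0010126, Δφ=-0.2517690, Δλ=1.0577044 rad; a=sin²(Δφ/2)+cosφ1·cosφ2·sin²(Δλ/2)=0.1163127052; c=2·atan2(√a, √(1-a))=0.696059801; dist=6371·c=4434.597 ≈ 4434.6 km; running total=4434.6 km
Leg 1 bearing: y=sinΔλ·cosφ2=0.46998546, x=cosφ1·sinφ2-sinφ1·cosφ2·cosΔλ=-0.43617646; θ=atan2(y, x)=132.8633° ≈ 132.9°
Leg 2: φ1=-1.0010126, φ2=1.1470775, Δφ=2.1480902, Δλ=1.9366104 rad; a=sin²(Δφ/2)+cosφ1·cosφ2·sin²(Δλ/2)=0.9234468315; c=2·atan2(√a, √(1-a))=2.580912568; dist=6371·c=16442.994 ≈ 16443.0 km; running total=20877.6 km
Leg 2 bearing: y=sinΔλ·cosφ2=0.38394841, x=cosφ1·sinφ2-sinφ1·cosφ2·cosΔλ=0.36790588; θ=atan2(y, x)=46.2224° ≈ 46.2°
Leg 3: φ1=1.1470775, φ2=0.6591184, Δφ=-0.4879592, Δλ=-2.1389673 rad; a=sin²(Δφ/2)+cosφ1·cosφ2·sin²(Δλ/2)=0.3083171501; c=2·atan2(√a, √(1-a))=1.177358651; dist=6371·c=7500.952 ≈ 7501.0 km; running total=28378.6 km
Leg 3 bearing: y=sinΔλ·cosφ2=-0.66632920, x=cosφ1·sinφ2-sinφ1·cosφ2·cosΔλ=0.63955933; θ=atan2(y, x)=-46.1744° <0 so +360° → 313.8256° ≈ 313.8°
Leg 4: φ1=0.6591184, φ2=-0.8912524, Δφ=-1.5503707, Δλ=1.0341879 rad; a=sin²(Δφ/2)+cosφ1·cosφ2·sin²(Δλ/2)=0.6112000772; c=2·atan2(√a, √(1-a))=1.795071918; dist=6371·c=11436.403 ≈ 11436.4 km; running total=39815.0 km
Leg 4 bearing: y=sinΔλ·cosφ2=0.54010974, x=cosφ1·sinφ2-sinφ1·cosφ2·cosΔλ=-0.81167706; θ=atan2(y, x)=146.3592° ≈ 146.4°
Leg 5: φ1=-0.8912524, φ2=0.3930848, Δφ=1.2843372, Δλ=-0.0599276 rad; a=sin²(Δφ/2)+cosφ1·cosφ2·sin²(Δλ/2)=0.3592423236; c=2·atan2(√a, √(1-a))=1.285423361; dist=6371·c=8189.432 ≈ 8189.4 km; running total=48004.4 km
Leg 5 bearing: y=sinΔλ·cosφ2=-0.05532393, x=cosφ1·sinφ2-sinφ1·cosφ2·cosΔλ=0.95796053; θ=atan2(y, x)=-3.3053° <0 so +360° → 356.6947° ≈ 356.7°
Leg 6: φ1=0.3930848, φ2=1.1061984, Δφ=0.7131136, Δλ=0.3445088 rad; a=sin²(Δφ/2)+cosφ1·cosφ2·sin²(Δλ/2)=0.1339954732; c=2·atan2(√a, √(1-a))=0.749530154; dist=6371·c=4775.257 ≈ 4775.3 km; running total=52779.7 km
Leg 6 bearing: y=sinΔλ·cosφ2=0.15132641, x=cosφ1·sinφ2-sinφ1·cosφ2·cosΔλ=0.66427635; θ=atan2(y, x)=12.8333° ≈ 12.8°

Leg 1: dist=4434.6 km, bearing=132.9°
Leg 2: dist=16443.0 km, bearing=46.2°
Leg 3: dist=7501.0 km, bearing=313.8°
Leg 4: dist=11436.4 km, bearing=146.4°
Leg 5: dist=8189.4 km, bearing=356.7°
Leg 6: dist=4775.3 km, bearing=12.8°
Total: 52779.7 km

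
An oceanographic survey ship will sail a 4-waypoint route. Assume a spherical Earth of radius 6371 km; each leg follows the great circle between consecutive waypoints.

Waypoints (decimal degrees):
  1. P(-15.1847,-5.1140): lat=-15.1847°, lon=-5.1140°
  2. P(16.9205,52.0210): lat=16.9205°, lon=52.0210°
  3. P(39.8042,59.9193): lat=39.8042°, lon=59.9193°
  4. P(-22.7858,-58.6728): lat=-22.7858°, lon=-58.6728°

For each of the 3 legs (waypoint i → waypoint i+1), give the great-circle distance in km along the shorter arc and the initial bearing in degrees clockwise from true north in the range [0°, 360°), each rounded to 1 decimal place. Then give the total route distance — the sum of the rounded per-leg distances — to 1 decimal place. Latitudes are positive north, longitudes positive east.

Leg 1: dist=7212.3 km, bearing=62.6°
Leg 2: dist=2656.5 km, bearing=15.1°
Leg 3: dist=14003.5 km, bearing=268.9°
Total: 23872.3 km

Leg 1: φ1=-0.2650230, φ2=0.2953184, Δφ=0.5603414, Δλ=0.9971939 rad; a=sin²(Δφ/2)+cosφ1·cosφ2·sin²(Δλ/2)=0.2875951891; c=2·atan2(√a, √(1-a))=1.132044749; dist=6371·c=7212.257 ≈ 7212.3 km; running total=7212.3 km
Leg 1 bearing: y=sinΔλ·cosφ2=0.80358960, x=cosφ1·sinφ2-sinφ1·cosφ2·cosΔλ=0.41686993; θ=atan2(y, x)=62.5815° ≈ 62.6°
Leg 2: φ1=0.2953184, φ2=0.6947143, Δφ=0.3993959, Δλ=0.1378513 rad; a=sin²(Δφ/2)+cosφ1·cosφ2·sin²(Δλ/2)=0.0428381405; c=2·atan2(√a, √(1-a))=0.416961462; dist=6371·c=2656.461 ≈ 2656.5 km; running total=9868.8 km
Leg 2 bearing: y=sinΔλ·cosφ2=0.10556735, x=cosφ1·sinφ2-sinφ1·cosφ2·cosΔλ=0.39098295; θ=atan2(y, x)=15.1098° ≈ 15.1°
Leg 3: φ1=0.6947143, φ2=-0.3976872, Δφ=-1.0924016, Δλ=-2.0698226 rad; a=sin²(Δφ/2)+cosφ1·cosφ2·sin²(Δλ/2)=0.7934457461; c=2·atan2(√a, √(1-a))=2.198010552; dist=6371·c=14003.525 ≈ 14003.5 km; running total=23872.3 km
Leg 3 bearing: y=sinΔλ·cosφ2=-0.80952529, x=cosφ1·sinφ2-sinφ1·cosφ2·cosΔλ=-0.01507233; θ=atan2(y, x)=-91.0667° <0 so +360° → 268.9333° ≈ 268.9°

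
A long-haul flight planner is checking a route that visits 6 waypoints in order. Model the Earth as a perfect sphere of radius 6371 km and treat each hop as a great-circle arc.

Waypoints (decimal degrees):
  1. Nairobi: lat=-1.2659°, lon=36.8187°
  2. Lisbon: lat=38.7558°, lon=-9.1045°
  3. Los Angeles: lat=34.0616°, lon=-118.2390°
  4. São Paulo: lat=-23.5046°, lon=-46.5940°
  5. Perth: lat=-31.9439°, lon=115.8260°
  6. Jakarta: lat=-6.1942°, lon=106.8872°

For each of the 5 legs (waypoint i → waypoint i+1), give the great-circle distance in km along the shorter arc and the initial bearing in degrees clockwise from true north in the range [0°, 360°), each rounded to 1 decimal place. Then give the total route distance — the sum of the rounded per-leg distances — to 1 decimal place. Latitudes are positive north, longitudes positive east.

Leg 1: dist=6460.0 km, bearing=318.7°
Leg 2: dist=9120.0 km, bearing=307.8°
Leg 3: dist=9906.5 km, bearing=119.5°
Leg 4: dist=13572.4 km, bearing=162.4°
Leg 5: dist=3010.0 km, bearing=340.2°
Total: 42068.9 km

Leg 1: φ1=-0.0220941, φ2=0.6764163, Δφ=0.6985104, Δλ=-0.8015110 rad; a=sin²(Δφ/2)+cosφ1·cosφ2·sin²(Δλ/2)=0.2357507760; c=2·atan2(√a, √(1-a))=1.013965487; dist=6371·c=6459.974 ≈ 6460.0 km; running total=6460.0 km
Leg 1 bearing: y=sinΔλ·cosφ2=-0.56022975, x=cosφ1·sinφ2-sinφ1·cosφ2·cosΔλ=0.63783385; θ=atan2(y, x)=-41.2939° <0 so +360° → 318.7061° ≈ 318.7°
Leg 2: φ1=0.6764163, φ2=0.5944871, Δφ=-0.0819292, Δλ=-1.9047564 rad; a=sin²(Δφ/2)+cosφ1·cosφ2·sin²(Δλ/2)=0.4305734220; c=2·atan2(√a, √(1-a))=1.431493068; dist=6371·c=9120.042 ≈ 9120.0 km; running total=15580.0 km
Leg 2 bearing: y=sinΔλ·cosφ2=-0.78266623, x=cosφ1·sinφ2-sinφ1·cosφ2·cosΔλ=0.60675644; θ=atan2(y, x)=-52.2156° <0 so +360° → 307.7844° ≈ 307.8°
Leg 3: φ1=0.5944871, φ2=-0.4102327, Δφ=-1.0047197, Δλ=1.2504411 rad; a=sin²(Δφ/2)+cosφ1·cosφ2·sin²(Δλ/2)=0.4920710803; c=2·atan2(√a, √(1-a))=1.554937823; dist=6371·c=9906.509 ≈ 9906.5 km; running total=25486.5 km
Leg 3 bearing: y=sinΔλ·cosφ2=0.87037300, x=cosφ1·sinφ2-sinφ1·cosφ2·cosΔλ=-0.49213755; θ=atan2(y, x)=119.4852° ≈ 119.5°
Leg 4: φ1=-0.4102327, φ2=-0.5575262, Δφ=-0.1472936, Δλ=2.8347638 rad; a=sin²(Δφ/2)+cosφ1·cosφ2·sin²(Δλ/2)=0.7654018689; c=2·atan2(√a, √(1-a))=2.130344980; dist=6371·c=13572.428 ≈ 13572.4 km; running total=39058.9 km
Leg 4 bearing: y=sinΔλ·cosφ2=0.25629862, x=cosφ1·sinφ2-sinφ1·cosφ2·cosΔλ=-0.80781088; θ=atan2(y, x)=162.3970° ≈ 162.4°
Leg 5: φ1=-0.5575262, φ2=-0.1081092, Δφ=0.4494170, Δλ=-0.1560115 rad; a=sin²(Δφ/2)+cosφ1·cosφ2·sin²(Δλ/2)=0.0547726343; c=2·atan2(√a, √(1-a))=0.472452880; dist=6371·c=3009.997 ≈ 3010.0 km; running total=42068.9 km
Leg 5 bearing: y=sinΔλ·cosφ2=-0.15447226, x=cosφ1·sinφ2-sinφ1·cosφ2·cosΔλ=0.42805221; θ=atan2(y, x)=-19.8431° <0 so +360° → 340.1569° ≈ 340.2°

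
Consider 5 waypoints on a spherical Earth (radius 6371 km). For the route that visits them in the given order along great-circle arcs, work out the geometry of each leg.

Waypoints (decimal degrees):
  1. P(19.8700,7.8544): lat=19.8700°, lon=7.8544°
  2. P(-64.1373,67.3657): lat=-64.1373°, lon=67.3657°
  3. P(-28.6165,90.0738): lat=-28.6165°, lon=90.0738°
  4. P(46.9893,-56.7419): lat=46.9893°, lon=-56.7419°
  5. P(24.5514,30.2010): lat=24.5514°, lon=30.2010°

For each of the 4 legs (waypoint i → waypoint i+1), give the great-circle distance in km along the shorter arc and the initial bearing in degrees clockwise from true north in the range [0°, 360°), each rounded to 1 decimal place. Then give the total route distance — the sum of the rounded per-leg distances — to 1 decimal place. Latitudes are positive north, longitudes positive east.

Leg 1: φ1=0.3467969, φ2=-1.1194071, Δφ=-1.4662040, Δλ=1.0386681 rad; a=sin²(Δφ/2)+cosφ1·cosφ2·sin²(Δλ/2)=0.5488493112; c=2·atan2(√a, √(1-a))=1.668651043; dist=6371·c=10630.976 ≈ 10631.0 km; running total=10631.0 km
Leg 1 bearing: y=sinΔλ·cosφ2=0.37590015, x=cosφ1·sinφ2-sinφ1·cosφ2·cosΔλ=-0.92149555; θ=atan2(y, x)=157.8083° ≈ 157.8°
Leg 2: φ1=-1.1194071, φ2=-0.4994521, Δφ=0.6199549, Δλ=0.3963311 rad; a=sin²(Δφ/2)+cosφ1·cosφ2·sin²(Δλ/2)=0.1078893710; c=2·atan2(√a, √(1-a))=0.669356258; dist=6371·c=4264.469 ≈ 4264.5 km; running total=14895.5 km
Leg 2 bearing: y=sinΔλ·cosφ2=0.33888021, x=cosφ1·sinφ2-sinφ1·cosφ2·cosΔλ=0.51976651; θ=atan2(y, x)=33.1038° ≈ 33.1°
Leg 3: φ1=-0.4994521, φ2=0.8201180, Δφ=1.3195701, Δλ=-2.5624174 rad; a=sin²(Δφ/2)+cosφ1·cosφ2·sin²(Δλ/2)=0.9256843076; c=2·atan2(√a, √(1-a))=2.589385156; dist=6371·c=16496.973 ≈ 16497.0 km; running total=31392.5 km
Leg 3 bearing: y=sinΔλ·cosφ2=-0.37335558, x=cosφ1·sinφ2-sinφ1·cosφ2·cosΔλ=0.36847943; θ=atan2(y, x)=-45.3766° <0 so +360° → 314.6234° ≈ 314.6°
Leg 4: φ1=0.8201180, φ2=0.4285028, Δφ=-0.3916152, Δλ=1.5174399 rad; a=sin²(Δφ/2)+cosφ1·cosφ2·sin²(Δλ/2)=0.3315393092; c=2·atan2(√a, √(1-a))=1.227151144; dist=6371·c=7818.180 ≈ 7818.2 km; running total=39210.7 km
Leg 4 bearing: y=sinΔλ·cosφ2=0.90829443, x=cosφ1·sinφ2-sinφ1·cosφ2·cosΔλ=0.24796211; θ=atan2(y, x)=74.7305° ≈ 74.7°

Leg 1: dist=10631.0 km, bearing=157.8°
Leg 2: dist=4264.5 km, bearing=33.1°
Leg 3: dist=16497.0 km, bearing=314.6°
Leg 4: dist=7818.2 km, bearing=74.7°
Total: 39210.7 km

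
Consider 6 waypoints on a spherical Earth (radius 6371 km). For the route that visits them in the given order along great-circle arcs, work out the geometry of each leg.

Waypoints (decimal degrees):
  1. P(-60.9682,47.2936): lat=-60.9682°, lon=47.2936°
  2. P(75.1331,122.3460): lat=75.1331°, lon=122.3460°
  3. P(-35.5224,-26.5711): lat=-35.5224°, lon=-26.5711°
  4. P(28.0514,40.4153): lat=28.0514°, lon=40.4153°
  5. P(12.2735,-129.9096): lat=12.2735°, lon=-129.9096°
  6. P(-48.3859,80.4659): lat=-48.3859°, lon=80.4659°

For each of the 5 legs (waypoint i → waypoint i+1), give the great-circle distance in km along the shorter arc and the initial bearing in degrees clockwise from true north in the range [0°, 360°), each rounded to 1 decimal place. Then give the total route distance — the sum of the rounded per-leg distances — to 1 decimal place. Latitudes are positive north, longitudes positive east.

Leg 1: φ1=-1.0640958, φ2=1.3113200, Δφ=2.3754158, Δλ=1.3099115 rad; a=sin²(Δφ/2)+cosφ1·cosφ2·sin²(Δλ/2)=0.9064822404; c=2·atan2(√a, √(1-a))=2.520021369; dist=6371·c=16055.056 ≈ 16055.1 km; running total=16055.1 km
Leg 1 bearing: y=sinΔλ·cosφ2=0.24789254, x=cosφ1·sinφ2-sinφ1·cosφ2·cosΔλ=0.52691370; θ=atan2(y, x)=25.1952° ≈ 25.2°
Leg 2: φ1=1.3113200, φ2=-0.6199828, Δφ=-1.9313028, Δλ=-2.5990937 rad; a=sin²(Δφ/2)+cosφ1·cosφ2·sin²(Δλ/2)=0.8702058184; c=2·atan2(√a, √(1-a))=2.404478894; dist=6371·c=15318.935 ≈ 15318.9 km; running total=31374.0 km
Leg 2 bearing: y=sinΔλ·cosφ2=-0.42019249, x=cosφ1·sinφ2-sinφ1·cosφ2·cosΔλ=0.52462261; θ=atan2(y, x)=-38.6927° <0 so +360° → 321.3073° ≈ 321.3°
Leg 3: φ1=-0.6199828, φ2=0.4895893, Δφ=1.1095721, Δλ=1.1691332 rad; a=sin²(Δφ/2)+cosφ1·cosφ2·sin²(Δλ/2)=0.4962113137; c=2·atan2(√a, √(1-a))=1.563218882; dist=6371·c=9959.267 ≈ 9959.3 km; running total=41333.3 km
Leg 3 bearing: y=sinΔλ·cosφ2=0.81228766, x=cosφ1·sinφ2-sinφ1·cosφ2·cosΔλ=0.58320780; θ=atan2(y, x)=54.3223° ≈ 54.3°
Leg 4: φ1=0.4895893, φ2=0.2142130, Δφ=-0.2753763, Δλ=-2.9727303 rad; a=sin²(Δφ/2)+cosφ1·cosφ2·sin²(Δλ/2)=0.8750607749; c=2·atan2(√a, √(1-a))=2.419042191; dist=6371·c=15411.718 ≈ 15411.7 km; running total=56745.0 km
Leg 4 bearing: y=sinΔλ·cosφ2=-0.16421979, x=cosφ1·sinφ2-sinφ1·cosφ2·cosΔλ=0.64058530; θ=atan2(y, x)=-14.3786° <0 so +360° → 345.6214° ≈ 345.6°
Leg 5: φ1=0.2142130, φ2=-0.8444933, Δφ=-1.0587063, Δλ=3.6717451 rad; a=sin²(Δφ/2)+cosφ1·cosφ2·sin²(Δλ/2)=0.8593917658; c=2·atan2(√a, √(1-a))=2.372847334; dist=6371·c=15117.410 ≈ 15117.4 km; running total=71862.4 km
Leg 5 bearing: y=sinΔλ·cosφ2=-0.33581723, x=cosφ1·sinφ2-sinφ1·cosφ2·cosΔλ=-0.60875038; θ=atan2(y, x)=-151.1167° <0 so +360° → 208.8833° ≈ 208.9°

Leg 1: dist=16055.1 km, bearing=25.2°
Leg 2: dist=15318.9 km, bearing=321.3°
Leg 3: dist=9959.3 km, bearing=54.3°
Leg 4: dist=15411.7 km, bearing=345.6°
Leg 5: dist=15117.4 km, bearing=208.9°
Total: 71862.4 km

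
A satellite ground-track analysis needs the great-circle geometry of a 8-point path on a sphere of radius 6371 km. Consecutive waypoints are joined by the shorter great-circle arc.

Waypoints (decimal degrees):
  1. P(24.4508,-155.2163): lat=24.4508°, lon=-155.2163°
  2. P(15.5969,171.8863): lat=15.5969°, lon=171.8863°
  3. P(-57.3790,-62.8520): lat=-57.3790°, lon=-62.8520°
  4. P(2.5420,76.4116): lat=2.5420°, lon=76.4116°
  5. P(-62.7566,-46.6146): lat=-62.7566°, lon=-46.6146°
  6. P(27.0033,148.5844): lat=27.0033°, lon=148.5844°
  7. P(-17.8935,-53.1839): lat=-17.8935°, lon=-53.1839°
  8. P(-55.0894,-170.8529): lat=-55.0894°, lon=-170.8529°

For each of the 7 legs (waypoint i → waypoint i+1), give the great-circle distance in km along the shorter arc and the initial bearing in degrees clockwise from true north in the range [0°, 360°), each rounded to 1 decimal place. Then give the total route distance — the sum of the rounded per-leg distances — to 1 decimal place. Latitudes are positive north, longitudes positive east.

Leg 1: φ1=0.4267470, φ2=0.2722173, Δφ=-0.1545297, Δλ=5.7090174 rad; a=sin²(Δφ/2)+cosφ1·cosφ2·sin²(Δλ/2)=0.0762575553; c=2·atan2(√a, √(1-a))=0.559567275; dist=6371·c=3565.003 ≈ 3565.0 km; running total=3565.0 km
Leg 1 bearing: y=sinΔλ·cosφ2=-0.52313650, x=cosφ1·sinφ2-sinφ1·cosφ2·cosΔλ=-0.08998646; θ=atan2(y, x)=-99.7601° <0 so +360° → 260.2399° ≈ 260.2°
Leg 2: φ1=0.2722173, φ2=-1.0014525, Δφ=-1.2736697, Δλ=-4.0969562 rad; a=sin²(Δφ/2)+cosφ1·cosφ2·sin²(Δλ/2)=0.7631061363; c=2·atan2(√a, √(1-a))=2.124936423; dist=6371·c=13537.970 ≈ 13538.0 km; running total=17103.0 km
Leg 2 bearing: y=sinΔλ·cosφ2=0.44017120, x=cosφ1·sinφ2-sinφ1·cosφ2·cosΔλ=-0.72756440; θ=atan2(y, x)=148.8264° ≈ 148.8°
Leg 3: φ1=-1.0014525, φ2=0.0443663, Δφ=1.0458187, Δλ=2.4306083 rad; a=sin²(Δφ/2)+cosφ1·cosφ2·sin²(Δλ/2)=0.7227123950; c=2·atan2(√a, √(1-a))=2.032444988; dist=6371·c=12948.707 ≈ 12948.7 km; running total=30051.7 km
Leg 3 bearing: y=sinΔλ·cosφ2=0.65193776, x=cosφ1·sinφ2-sinφ1·cosφ2·cosΔλ=-0.61365618; θ=atan2(y, x)=133.2675° ≈ 133.3°
Leg 4: φ1=0.0443663, φ2=-1.0953093, Δφ=-1.1396756, Δλ=-2.1472123 rad; a=sin²(Δφ/2)+cosφ1·cosφ2·sin²(Δλ/2)=0.6443410137; c=2·atan2(√a, √(1-a))=1.863646298; dist=6371·c=11873.291 ≈ 11873.3 km; running total=41925.0 km
Leg 4 bearing: y=sinΔλ·cosφ2=-0.38380544, x=cosφ1·sinφ2-sinφ1·cosφ2·cosΔλ=-0.87712945; θ=atan2(y, x)=-156.3673° <0 so +360° → 203.6327° ≈ 203.6°
Leg 5: φ1=-1.0953093, φ2=0.4712965, Δφ=1.5666058, Δλ=3.4068652 rad; a=sin²(Δφ/2)+cosφ1·cosφ2·sin²(Δλ/2)=0.8986368171; c=2·atan2(√a, √(1-a))=2.493561269; dist=6371·c=15886.479 ≈ 15886.5 km; running total=57811.5 km
Leg 5 bearing: y=sinΔλ·cosφ2=-0.23359041, x=cosφ1·sinφ2-sinφ1·cosφ2·cosΔλ=-0.55658807; θ=atan2(y, x)=-157.2330° <0 so +360° → 202.7670° ≈ 202.8°
Leg 6: φ1=0.4712965, φ2=-0.3123005, Δφ=-0.7835970, Δλ=-3.5215212 rad; a=sin²(Δφ/2)+cosφ1·cosφ2·sin²(Δλ/2)=0.9634625900; c=2·atan2(√a, √(1-a))=2.756930284; dist=6371·c=17564.403 ≈ 17564.4 km; running total=75375.9 km
Leg 6 bearing: y=sinΔλ·cosφ2=0.35291559, x=cosφ1·sinφ2-sinφ1·cosφ2·cosΔλ=0.12751586; θ=atan2(y, x)=70.1341° ≈ 70.1°
Leg 7: φ1=-0.3123005, φ2=-0.9614914, Δφ=-0.6491909, Δλ=-2.0537115 rad; a=sin²(Δφ/2)+cosφ1·cosφ2·sin²(Δλ/2)=0.5004705228; c=2·atan2(√a, √(1-a))=1.571737373; dist=6371·c=10013.539 ≈ 10013.5 km; running total=85389.4 km
Leg 7 bearing: y=sinΔλ·cosφ2=-0.50685250, x=cosφ1·sinφ2-sinφ1·cosφ2·cosΔλ=-0.86203228; θ=atan2(y, x)=-149.5456° <0 so +360° → 210.4544° ≈ 210.5°

Leg 1: dist=3565.0 km, bearing=260.2°
Leg 2: dist=13538.0 km, bearing=148.8°
Leg 3: dist=12948.7 km, bearing=133.3°
Leg 4: dist=11873.3 km, bearing=203.6°
Leg 5: dist=15886.5 km, bearing=202.8°
Leg 6: dist=17564.4 km, bearing=70.1°
Leg 7: dist=10013.5 km, bearing=210.5°
Total: 85389.4 km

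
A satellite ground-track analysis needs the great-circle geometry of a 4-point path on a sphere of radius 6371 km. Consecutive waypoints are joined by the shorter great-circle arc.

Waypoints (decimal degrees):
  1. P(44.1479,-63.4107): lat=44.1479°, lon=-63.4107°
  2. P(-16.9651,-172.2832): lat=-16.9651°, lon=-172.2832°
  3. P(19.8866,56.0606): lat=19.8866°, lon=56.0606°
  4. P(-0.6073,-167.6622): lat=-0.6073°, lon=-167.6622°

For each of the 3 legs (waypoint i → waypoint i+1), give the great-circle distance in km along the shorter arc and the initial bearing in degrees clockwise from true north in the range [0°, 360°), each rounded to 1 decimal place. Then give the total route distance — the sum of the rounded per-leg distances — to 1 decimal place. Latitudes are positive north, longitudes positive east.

Leg 1: dist=12805.8 km, bearing=270.4°
Leg 2: dist=14921.6 km, bearing=281.5°
Leg 3: dist=14799.1 km, bearing=71.2°
Total: 42526.5 km

Leg 1: φ1=0.7705262, φ2=-0.2960969, Δφ=-1.0666231, Δλ=-1.9001836 rad; a=sin²(Δφ/2)+cosφ1·cosφ2·sin²(Δλ/2)=0.7126168986; c=2·atan2(√a, √(1-a))=2.010016512; dist=6371·c=12805.815 ≈ 12805.8 km; running total=12805.8 km
Leg 1 bearing: y=sinΔλ·cosφ2=-0.90506285, x=cosφ1·sinφ2-sinφ1·cosφ2·cosΔλ=0.00612044; θ=atan2(y, x)=-89.6125° <0 so +360° → 270.3875° ≈ 270.4°
Leg 2: φ1=-0.2960969, φ2=0.3470866, Δφ=0.6431835, Δλ=3.9853511 rad; a=sin²(Δφ/2)+cosφ1·cosφ2·sin²(Δλ/2)=0.8485398641; c=2·atan2(√a, √(1-a))=2.342112776; dist=6371·c=14921.600 ≈ 14921.6 km; running total=27727.4 km
Leg 2 bearing: y=sinΔλ·cosφ2=-0.70259244, x=cosφ1·sinφ2-sinφ1·cosφ2·cosΔλ=0.14298151; θ=atan2(y, x)=-78.4971° <0 so +360° → 281.5029° ≈ 281.5°
Leg 3: φ1=0.3470866, φ2=-0.0105994, Δφ=-0.3576860, Δλ=-3.9046995 rad; a=sin²(Δφ/2)+cosφ1·cosφ2·sin²(Δλ/2)=0.8415818060; c=2·atan2(√a, √(1-a))=2.322882372; dist=6371·c=14799.084 ≈ 14799.1 km; running total=42526.5 km
Leg 3 bearing: y=sinΔλ·cosφ2=0.69113123, x=cosφ1·sinφ2-sinφ1·cosφ2·cosΔλ=0.23584976; θ=atan2(y, x)=71.1577° ≈ 71.2°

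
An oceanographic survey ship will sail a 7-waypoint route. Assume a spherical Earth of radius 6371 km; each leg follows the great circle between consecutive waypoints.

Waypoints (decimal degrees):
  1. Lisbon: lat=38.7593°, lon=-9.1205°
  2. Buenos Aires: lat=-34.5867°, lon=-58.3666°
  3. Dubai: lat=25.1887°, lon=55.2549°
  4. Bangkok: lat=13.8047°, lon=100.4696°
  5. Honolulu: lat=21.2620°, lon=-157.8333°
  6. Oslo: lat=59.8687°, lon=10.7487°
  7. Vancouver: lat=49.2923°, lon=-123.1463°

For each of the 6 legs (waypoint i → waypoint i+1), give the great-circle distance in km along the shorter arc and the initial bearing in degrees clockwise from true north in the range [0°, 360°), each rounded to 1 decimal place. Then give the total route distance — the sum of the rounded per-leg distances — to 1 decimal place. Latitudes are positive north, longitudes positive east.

Leg 1: φ1=0.6764774, φ2=-0.6036518, Δφ=-1.2801292, Δλ=-0.8595066 rad; a=sin²(Δφ/2)+cosφ1·cosφ2·sin²(Δλ/2)=0.4681467121; c=2·atan2(√a, √(1-a))=1.507046580; dist=6371·c=9601.394 ≈ 9601.4 km; running total=9601.4 km
Leg 1 bearing: y=sinΔλ·cosφ2=-0.62364255, x=cosφ1·sinφ2-sinφ1·cosφ2·cosΔλ=-0.77910939; θ=atan2(y, x)=-141.3243° <0 so +360° → 218.6757° ≈ 218.7°
Leg 2: φ1=-0.6036518, φ2=0.4396257, Δφ=1.0432775, Δλ=1.9830693 rad; a=sin²(Δφ/2)+cosφ1·cosφ2·sin²(Δλ/2)=0.7700516922; c=2·atan2(√a, √(1-a))=2.141356274; dist=6371·c=13642.581 ≈ 13642.6 km; running total=23244.0 km
Leg 2 bearing: y=sinΔλ·cosφ2=0.82909072, x=cosφ1·sinφ2-sinφ1·cosφ2·cosΔλ=0.14455765; θ=atan2(y, x)=80.1095° ≈ 80.1°
Leg 3: φ1=0.4396257, φ2=0.2409375, Δφ=-0.1986883, Δλ=0.7891454 rad; a=sin²(Δφ/2)+cosφ1·cosφ2·sin²(Δλ/2)=0.1396964848; c=2·atan2(√a, √(1-a))=0.766118894; dist=6371·c=4880.943 ≈ 4880.9 km; running total=28124.9 km
Leg 3 bearing: y=sinΔλ·cosφ2=0.68925012, x=cosφ1·sinφ2-sinφ1·cosφ2·cosΔλ=-0.07523152; θ=atan2(y, x)=96.2292° ≈ 96.2°
Leg 4: φ1=0.2409375, φ2=0.3710919, Δφ=0.1301544, Δλ=-4.5082361 rad; a=sin²(Δφ/2)+cosφ1·cosφ2·sin²(Δλ/2)=0.5484755998; c=2·atan2(√a, √(1-a))=1.667900055; dist=6371·c=10626.191 ≈ 10626.2 km; running total=38751.1 km
Leg 4 bearing: y=sinΔλ·cosφ2=0.91257858, x=cosφ1·sinφ2-sinφ1·cosφ2·cosΔλ=0.39724149; θ=atan2(y, x)=66.4767° ≈ 66.5°
Leg 5: φ1=0.3710919, φ2=1.0449059, Δφ=0.6738140, Δλ=2.9423110 rad; a=sin²(Δφ/2)+cosφ1·cosφ2·sin²(Δλ/2)=0.5724612508; c=2·atan2(√a, √(1-a))=1.716230974; dist=6371·c=10934.108 ≈ 10934.1 km; running total=49685.2 km
Leg 5 bearing: y=sinΔλ·cosφ2=0.09937527, x=cosφ1·sinφ2-sinφ1·cosφ2·cosΔλ=0.98443995; θ=atan2(y, x)=5.7643° ≈ 5.8°
Leg 6: φ1=1.0449059, φ2=0.8603129, Δφ=-0.1845930, Δλ=-2.3369086 rad; a=sin²(Δφ/2)+cosφ1·cosφ2·sin²(Δλ/2)=0.2856886835; c=2·atan2(√a, √(1-a))=1.127828609; dist=6371·c=7185.396 ≈ 7185.4 km; running total=56870.6 km
Leg 6 bearing: y=sinΔλ·cosφ2=-0.46998310, x=cosφ1·sinφ2-sinφ1·cosφ2·cosΔλ=0.77162071; θ=atan2(y, x)=-31.3450° <0 so +360° → 328.6550° ≈ 328.7°

Leg 1: dist=9601.4 km, bearing=218.7°
Leg 2: dist=13642.6 km, bearing=80.1°
Leg 3: dist=4880.9 km, bearing=96.2°
Leg 4: dist=10626.2 km, bearing=66.5°
Leg 5: dist=10934.1 km, bearing=5.8°
Leg 6: dist=7185.4 km, bearing=328.7°
Total: 56870.6 km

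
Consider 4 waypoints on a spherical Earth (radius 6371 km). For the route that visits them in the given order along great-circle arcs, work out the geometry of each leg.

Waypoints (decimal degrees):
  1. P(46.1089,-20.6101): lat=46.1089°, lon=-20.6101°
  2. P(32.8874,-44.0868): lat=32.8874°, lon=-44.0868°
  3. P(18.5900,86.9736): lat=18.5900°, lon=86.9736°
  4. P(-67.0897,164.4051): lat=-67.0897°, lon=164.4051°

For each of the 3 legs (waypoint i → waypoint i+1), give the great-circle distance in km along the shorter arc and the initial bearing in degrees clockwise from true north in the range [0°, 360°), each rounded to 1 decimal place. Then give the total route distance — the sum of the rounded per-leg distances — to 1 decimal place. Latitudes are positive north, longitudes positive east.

Leg 1: φ1=0.8047521, φ2=0.5739934, Δφ=-0.2307587, Δλ=-0.4097457 rad; a=sin²(Δφ/2)+cosφ1·cosφ2·sin²(Δλ/2)=0.0373493442; c=2·atan2(√a, √(1-a))=0.388966972; dist=6371·c=2478.109 ≈ 2478.1 km; running total=2478.1 km
Leg 1 bearing: y=sinΔλ·cosφ2=-0.33453207, x=cosφ1·sinφ2-sinφ1·cosφ2·cosΔλ=-0.17862189; θ=atan2(y, x)=-118.0998° <0 so +360° → 241.9002° ≈ 241.9°
Leg 2: φ1=0.5739934, φ2=0.3244567, Δφ=-0.2495367, Δλ=2.2874355 rad; a=sin²(Δφ/2)+cosφ1·cosφ2·sin²(Δλ/2)=0.6748524874; c=2·atan2(√a, √(1-a))=1.928052503; dist=6371·c=12283.622 ≈ 12283.6 km; running total=14761.7 km
Leg 2 bearing: y=sinΔλ·cosφ2=0.71467599, x=cosφ1·sinφ2-sinφ1·cosφ2·cosΔλ=0.60575958; θ=atan2(y, x)=49.7154° ≈ 49.7°
Leg 3: φ1=0.3244567, φ2=-1.1709362, Δφ=-1.4953929, Δλ=1.3514346 rad; a=sin²(Δφ/2)+cosφ1·cosφ2·sin²(Δλ/2)=0.6066769490; c=2·atan2(√a, √(1-a))=1.785802949; dist=6371·c=11377.351 ≈ 11377.4 km; running total=26139.1 km
Leg 3 bearing: y=sinΔλ·cosφ2=0.37996082, x=cosφ1·sinφ2-sinφ1·cosφ2·cosΔλ=-0.90006105; θ=atan2(y, x)=157.1130° ≈ 157.1°

Leg 1: dist=2478.1 km, bearing=241.9°
Leg 2: dist=12283.6 km, bearing=49.7°
Leg 3: dist=11377.4 km, bearing=157.1°
Total: 26139.1 km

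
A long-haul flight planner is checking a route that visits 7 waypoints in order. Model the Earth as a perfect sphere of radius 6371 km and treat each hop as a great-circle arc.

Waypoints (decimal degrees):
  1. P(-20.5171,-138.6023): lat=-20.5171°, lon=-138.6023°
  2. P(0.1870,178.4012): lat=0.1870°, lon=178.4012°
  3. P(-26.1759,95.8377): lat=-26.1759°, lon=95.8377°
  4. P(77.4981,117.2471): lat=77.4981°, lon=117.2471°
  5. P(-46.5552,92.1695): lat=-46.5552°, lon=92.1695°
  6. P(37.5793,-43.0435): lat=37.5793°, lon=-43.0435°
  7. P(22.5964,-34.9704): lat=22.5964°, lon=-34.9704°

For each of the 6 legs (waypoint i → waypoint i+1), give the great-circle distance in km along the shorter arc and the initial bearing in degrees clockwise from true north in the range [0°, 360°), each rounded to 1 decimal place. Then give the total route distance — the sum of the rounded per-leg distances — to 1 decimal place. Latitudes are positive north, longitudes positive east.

Leg 1: dist=5210.0 km, bearing=290.8°
Leg 2: dist=9275.1 km, bearing=243.6°
Leg 3: dist=11616.1 km, bearing=4.7°
Leg 4: dist=13902.6 km, bearing=200.9°
Leg 5: dist=16240.5 km, bearing=271.1°
Leg 6: dist=1836.2 km, bearing=152.9°
Total: 58080.5 km

Leg 1: φ1=-0.3580909, φ2=0.0032638, Δφ=0.3613547, Δλ=5.5327548 rad; a=sin²(Δφ/2)+cosφ1·cosφ2·sin²(Δλ/2)=0.1580731676; c=2·atan2(√a, √(1-a))=0.817764929; dist=6371·c=5209.980 ≈ 5210.0 km; running total=5210.0 km
Leg 1 bearing: y=sinΔλ·cosφ2=-0.68195005, x=cosφ1·sinφ2-sinφ1·cosφ2·cosΔλ=0.25939987; θ=atan2(y, x)=-69.1742° <0 so +360° → 290.8258° ≈ 290.8°
Leg 2: φ1=0.0032638, φ2=-0.4568556, Δφ=-0.4601194, Δλ=-1.4410049 rad; a=sin²(Δφ/2)+cosφ1·cosφ2·sin²(Δλ/2)=0.4426432967; c=2·atan2(√a, √(1-a))=1.455829830; dist=6371·c=9275.092 ≈ 9275.1 km; running total=14485.1 km
Leg 2 bearing: y=sinΔλ·cosφ2=-0.88989552, x=cosφ1·sinφ2-sinφ1·cosφ2·cosΔλ=-0.44150515; θ=atan2(y, x)=-116.3875° <0 so +360° → 243.6125° ≈ 243.6°
Leg 3: φ1=-0.4568556, φ2=1.3525970, Δφ=1.8094526, Δλ=0.3736645 rad; a=sin²(Δφ/2)+cosφ1·cosφ2·sin²(Δλ/2)=0.6249013839; c=2·atan2(√a, √(1-a))=1.823272887; dist=6371·c=11616.072 ≈ 11616.1 km; running total=26101.2 km
Leg 3 bearing: y=sinΔλ·cosφ2=0.07901867, x=cosφ1·sinφ2-sinφ1·cosφ2·cosΔλ=0.96506716; θ=atan2(y, x)=4.6809° ≈ 4.7°
Leg 4: φ1=1.3525970, φ2=-0.8125415, Δφ=-2.1651385, Δλ=-0.4376867 rad; a=sin²(Δφ/2)+cosφ1·cosφ2·sin²(Δλ/2)=0.7869980291; c=2·atan2(√a, √(1-a))=2.182173921; dist=6371·c=13902.630 ≈ 13902.6 km; running total=40003.8 km
Leg 4 bearing: y=sinΔλ·cosφ2=-0.29145955, x=cosφ1·sinφ2-sinφ1·cosφ2·cosΔλ=-0.76523190; θ=atan2(y, x)=-159.1493° <0 so +360° → 200.8507° ≈ 200.9°
Leg 5: φ1=-0.8125415, φ2=0.6558825, Δφ=1.4684240, Δλ=-2.3599120 rad; a=sin²(Δφ/2)+cosφ1·cosφ2·sin²(Δλ/2)=0.9147824146; c=2·atan2(√a, √(1-a))=2.549124257; dist=6371·c=16240.471 ≈ 16240.5 km; running total=56244.3 km
Leg 5 bearing: y=sinΔλ·cosφ2=-0.55830207, x=cosφ1·sinφ2-sinφ1·cosφ2·cosΔλ=0.01099962; θ=atan2(y, x)=-88.8713° <0 so +360° → 271.1287° ≈ 271.1°
Leg 6: φ1=0.6558825, φ2=0.3943816, Δφ=-0.2615009, Δλ=0.1409022 rad; a=sin²(Δφ/2)+cosφ1·cosφ2·sin²(Δλ/2)=0.0206240326; c=2·atan2(√a, √(1-a))=0.288217950; dist=6371·c=1836.237 ≈ 1836.2 km; running total=58080.5 km
Leg 6 bearing: y=sinΔλ·cosφ2=0.12965572, x=cosφ1·sinφ2-sinφ1·cosφ2·cosΔλ=-0.25295083; θ=atan2(y, x)=152.8616° ≈ 152.9°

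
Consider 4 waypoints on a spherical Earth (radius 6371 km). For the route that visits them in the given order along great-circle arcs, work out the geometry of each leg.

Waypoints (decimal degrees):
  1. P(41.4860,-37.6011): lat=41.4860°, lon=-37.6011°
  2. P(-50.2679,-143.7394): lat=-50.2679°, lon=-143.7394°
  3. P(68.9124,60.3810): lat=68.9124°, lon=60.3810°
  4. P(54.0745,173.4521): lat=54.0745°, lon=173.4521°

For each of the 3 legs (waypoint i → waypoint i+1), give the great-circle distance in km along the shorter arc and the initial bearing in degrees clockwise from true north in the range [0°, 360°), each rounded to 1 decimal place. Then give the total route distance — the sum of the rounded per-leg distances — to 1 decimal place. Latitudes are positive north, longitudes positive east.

Leg 1: dist=14453.3 km, bearing=233.3°
Leg 2: dist=17573.2 km, bearing=336.8°
Leg 3: dist=5305.6 km, bearing=46.9°
Total: 37332.1 km

Leg 1: φ1=0.7240673, φ2=-0.8773404, Δφ=-1.6014077, Δλ=-1.8524628 rad; a=sin²(Δφ/2)+cosφ1·cosφ2·sin²(Δλ/2)=0.8212685408; c=2·atan2(√a, √(1-a))=2.268601031; dist=6371·c=14453.257 ≈ 14453.3 km; running total=14453.3 km
Leg 1 bearing: y=sinΔλ·cosφ2=-0.61401023, x=cosφ1·sinφ2-sinφ1·cosφ2·cosΔλ=-0.45840761; θ=atan2(y, x)=-126.7443° <0 so +360° → 233.2557° ≈ 233.3°
Leg 2: φ1=-0.8773404, φ2=1.2027483, Δφ=2.0800886, Δλ=3.5625731 rad; a=sin²(Δφ/2)+cosφ1·cosφ2·sin²(Δλ/2)=0.9637202566; c=2·atan2(√a, √(1-a))=2.758305942; dist=6371·c=17573.167 ≈ 17573.2 km; running total=32026.5 km
Leg 2 bearing: y=sinΔλ·cosφ2=-0.14703214, x=cosφ1·sinφ2-sinφ1·cosφ2·cosΔλ=0.34385410; θ=atan2(y, x)=-23.1516° <0 so +360° → 336.8484° ≈ 336.8°
Leg 3: φ1=1.2027483, φ2=0.9437781, Δφ=-0.2589702, Δλ=1.9734630 rad; a=sin²(Δφ/2)+cosφ1·cosφ2·sin²(Δλ/2)=0.1635875177; c=2·atan2(√a, √(1-a))=0.832775595; dist=6371·c=5305.613 ≈ 5305.6 km; running total=37332.1 km
Leg 3 bearing: y=sinΔλ·cosφ2=0.53980550, x=cosφ1·sinφ2-sinφ1·cosφ2·cosΔλ=0.50588199; θ=atan2(y, x)=46.8581° ≈ 46.9°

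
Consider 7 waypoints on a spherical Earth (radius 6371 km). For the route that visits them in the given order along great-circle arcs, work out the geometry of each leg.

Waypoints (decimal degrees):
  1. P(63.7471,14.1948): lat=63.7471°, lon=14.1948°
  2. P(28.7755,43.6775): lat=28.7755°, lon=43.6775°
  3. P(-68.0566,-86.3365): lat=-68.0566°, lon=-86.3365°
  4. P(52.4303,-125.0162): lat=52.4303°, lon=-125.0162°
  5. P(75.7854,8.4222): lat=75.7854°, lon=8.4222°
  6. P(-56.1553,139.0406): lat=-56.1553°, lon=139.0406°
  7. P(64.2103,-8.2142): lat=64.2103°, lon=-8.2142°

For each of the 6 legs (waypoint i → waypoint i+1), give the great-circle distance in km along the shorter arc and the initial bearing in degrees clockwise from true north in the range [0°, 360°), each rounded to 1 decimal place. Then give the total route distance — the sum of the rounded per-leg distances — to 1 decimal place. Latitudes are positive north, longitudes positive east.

Leg 1: φ1=1.1125968, φ2=0.5022272, Δφ=-0.6103696, Δλ=0.5145702 rad; a=sin²(Δφ/2)+cosφ1·cosφ2·sin²(Δλ/2)=0.1153853467; c=2·atan2(√a, √(1-a))=0.693162196; dist=6371·c=4416.136 ≈ 4416.1 km; running total=4416.1 km
Leg 1 bearing: y=sinΔλ·cosφ2=0.43138509, x=cosφ1·sinφ2-sinφ1·cosφ2·cosΔλ=-0.47137371; θ=atan2(y, x)=137.5363° ≈ 137.5°
Leg 2: φ1=0.5022272, φ2=-1.1878117, Δφ=-1.6900390, Δλ=-2.2691724 rad; a=sin²(Δφ/2)+cosφ1·cosφ2·sin²(Δλ/2)=0.8285537387; c=2·atan2(√a, √(1-a))=2.287771368; dist=6371·c=14575.391 ≈ 14575.4 km; running total=18991.5 km
Leg 2 bearing: y=sinΔλ·cosφ2=-0.28620482, x=cosφ1·sinφ2-sinφ1·cosφ2·cosΔλ=-0.69734967; θ=atan2(y, x)=-157.6859° <0 so +360° → 202.3141° ≈ 202.3°
Leg 3: φ1=-1.1878117, φ2=0.9150814, Δφ=2.1028931, Δλ=-0.6750881 rad; a=sin²(Δφ/2)+cosφ1·cosφ2·sin²(Δλ/2)=0.7786597810; c=2·atan2(√a, √(1-a))=2.161950332; dist=6371·c=13773.786 ≈ 13773.8 km; running total=32765.3 km
Leg 3 bearing: y=sinΔλ·cosφ2=-0.38105814, x=cosφ1·sinφ2-sinφ1·cosφ2·cosΔλ=0.73769208; θ=atan2(y, x)=-27.3188° <0 so +360° → 332.6812° ≈ 332.7°
Leg 4: φ1=0.9150814, φ2=1.3227048, Δφ=0.4076234, Δλ=2.3289394 rad; a=sin²(Δφ/2)+cosφ1·cosφ2·sin²(Δλ/2)=0.1672998127; c=2·atan2(√a, √(1-a))=0.842766292; dist=6371·c=5369.264 ≈ 5369.3 km; running total=38134.6 km
Leg 4 bearing: y=sinΔλ·cosφ2=0.17830050, x=cosφ1·sinφ2-sinφ1·cosφ2·cosΔλ=0.72488018; θ=atan2(y, x)=13.8188° ≈ 13.8°
Leg 5: φ1=1.3227048, φ2=-0.9800949, Δφ=-2.3027996, Δλ=2.2797211 rad; a=sin²(Δφ/2)+cosφ1·cosφ2·sin²(Δλ/2)=0.9470771607; c=2·atan2(√a, √(1-a))=2.677335261; dist=6371·c=17057.303 ≈ 17057.3 km; running total=55191.9 km
Leg 5 bearing: y=sinΔλ·cosφ2=0.42275499, x=cosφ1·sinφ2-sinφ1·cosφ2·cosΔλ=0.14753395; θ=atan2(y, x)=70.7619° ≈ 70.8°
Leg 6: φ1=-0.9800949, φ2=1.1206811, Δφ=2.1007760, Δλ=-2.5700811 rad; a=sin²(Δφ/2)+cosφ1·cosφ2·sin²(Δλ/2)=0.9758136519; c=2·atan2(√a, √(1-a))=2.829285777; dist=6371·c=18025.380 ≈ 18025.4 km; running total=73217.3 km
Leg 6 bearing: y=sinΔλ·cosφ2=-0.23533070, x=cosφ1·sinφ2-sinφ1·cosφ2·cosΔλ=0.19754730; θ=atan2(y, x)=-49.9884° <0 so +360° → 310.0116° ≈ 310.0°

Leg 1: dist=4416.1 km, bearing=137.5°
Leg 2: dist=14575.4 km, bearing=202.3°
Leg 3: dist=13773.8 km, bearing=332.7°
Leg 4: dist=5369.3 km, bearing=13.8°
Leg 5: dist=17057.3 km, bearing=70.8°
Leg 6: dist=18025.4 km, bearing=310.0°
Total: 73217.3 km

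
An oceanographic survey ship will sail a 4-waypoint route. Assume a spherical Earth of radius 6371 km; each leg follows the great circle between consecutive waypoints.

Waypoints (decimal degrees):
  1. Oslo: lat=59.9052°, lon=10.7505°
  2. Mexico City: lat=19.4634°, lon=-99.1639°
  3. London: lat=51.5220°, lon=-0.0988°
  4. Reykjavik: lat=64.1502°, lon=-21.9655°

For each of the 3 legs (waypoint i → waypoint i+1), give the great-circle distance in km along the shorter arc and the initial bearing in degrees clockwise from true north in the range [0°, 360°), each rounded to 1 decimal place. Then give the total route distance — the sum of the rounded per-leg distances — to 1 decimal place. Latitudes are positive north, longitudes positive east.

Leg 1: dist=9194.6 km, bearing=296.7°
Leg 2: dist=8929.4 km, bearing=38.6°
Leg 3: dist=1890.6 km, bearing=326.3°
Total: 20014.6 km

Leg 1: φ1=1.0455430, φ2=0.3397004, Δφ=-0.7058426, Δλ=-1.9183682 rad; a=sin²(Δφ/2)+cosφ1·cosφ2·sin²(Δλ/2)=0.4363739641; c=2·atan2(√a, √(1-a))=1.443198294; dist=6371·c=9194.616 ≈ 9194.6 km; running total=9194.6 km
Leg 1 bearing: y=sinΔλ·cosφ2=-0.88647424, x=cosφ1·sinφ2-sinφ1·cosφ2·cosΔλ=0.44493858; θ=atan2(y, x)=-63.3470° <0 so +360° → 296.6530° ≈ 296.7°
Leg 2: φ1=0.3397004, φ2=0.8992285, Δφ=0.5595281, Δλ=1.7290122 rad; a=sin²(Δφ/2)+cosφ1·cosφ2·sin²(Δλ/2)=0.4157917182; c=2·atan2(√a, √(1-a))=1.401573261; dist=6371·c=8929.423 ≈ 8929.4 km; running total=18124.0 km
Leg 2 bearing: y=sinΔλ·cosφ2=0.61444261, x=cosφ1·sinφ2-sinφ1·cosφ2·cosΔλ=0.77077632; θ=atan2(y, x)=38.5609° ≈ 38.6°
Leg 3: φ1=0.8992285, φ2=1.1196322, Δφ=0.2204037, Δλ=-0.3816459 rad; a=sin²(Δφ/2)+cosφ1·cosφ2·sin²(Δλ/2)=0.0218547630; c=2·atan2(√a, √(1-a))=0.296754817; dist=6371·c=1890.625 ≈ 1890.6 km; running total=20014.6 km
Leg 3 bearing: y=sinΔλ·cosφ2=-0.16239255, x=cosφ1·sinφ2-sinφ1·cosφ2·cosΔλ=0.24318139; θ=atan2(y, x)=-33.7343° <0 so +360° → 326.2657° ≈ 326.3°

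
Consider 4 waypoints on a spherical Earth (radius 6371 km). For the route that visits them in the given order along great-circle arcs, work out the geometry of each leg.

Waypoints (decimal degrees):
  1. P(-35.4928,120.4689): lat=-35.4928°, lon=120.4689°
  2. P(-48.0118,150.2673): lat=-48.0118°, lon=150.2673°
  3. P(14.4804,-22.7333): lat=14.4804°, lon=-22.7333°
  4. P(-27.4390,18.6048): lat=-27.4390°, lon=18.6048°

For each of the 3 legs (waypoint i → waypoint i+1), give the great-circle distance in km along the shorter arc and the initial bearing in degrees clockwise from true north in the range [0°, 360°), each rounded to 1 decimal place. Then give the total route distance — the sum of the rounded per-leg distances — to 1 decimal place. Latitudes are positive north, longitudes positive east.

Leg 1: dist=2811.4 km, bearing=128.9°
Leg 2: dist=16231.3 km, bearing=192.2°
Leg 3: dist=6448.9 km, bearing=136.3°
Total: 25491.6 km

Leg 1: φ1=-0.6194662, φ2=-0.8379640, Δφ=-0.2184978, Δλ=0.5200802 rad; a=sin²(Δφ/2)+cosφ1·cosφ2·sin²(Δλ/2)=0.0478964782; c=2·atan2(√a, √(1-a))=0.441276900; dist=6371·c=2811.375 ≈ 2811.4 km; running total=2811.4 km
Leg 1 bearing: y=sinΔλ·cosφ2=0.33244821, x=cosφ1·sinφ2-sinφ1·cosφ2·cosΔλ=-0.26811902; θ=atan2(y, x)=128.8861° ≈ 128.9°
Leg 2: φ1=-0.8379640, φ2=0.2527307, Δφ=1.0906946, Δλ=-3.0194301 rad; a=sin²(Δφ/2)+cosφ1·cosφ2·sin²(Δλ/2)=0.9143779950; c=2·atan2(√a, √(1-a))=2.547677344; dist=6371·c=16231.252 ≈ 16231.3 km; running total=19042.7 km
Leg 2 bearing: y=sinΔλ·cosφ2=-0.11798788, x=cosφ1·sinφ2-sinφ1·cosφ2·cosΔλ=-0.54703050; θ=atan2(y, x)=-167.8285° <0 so +360° → 192.1715° ≈ 192.2°
Leg 3: φ1=0.2527307, φ2=-0.4789009, Δφ=-0.7316316, Δλ=0.7214860 rad; a=sin²(Δφ/2)+cosφ1·cosφ2·sin²(Δλ/2)=0.2350164167; c=2·atan2(√a, √(1-a))=1.012234480; dist=6371·c=6448.946 ≈ 6448.9 km; running total=25491.6 km
Leg 3 bearing: y=sinΔλ·cosφ2=0.58619599, x=cosφ1·sinφ2-sinφ1·cosφ2·cosΔλ=-0.61278794; θ=atan2(y, x)=136.2705° ≈ 136.3°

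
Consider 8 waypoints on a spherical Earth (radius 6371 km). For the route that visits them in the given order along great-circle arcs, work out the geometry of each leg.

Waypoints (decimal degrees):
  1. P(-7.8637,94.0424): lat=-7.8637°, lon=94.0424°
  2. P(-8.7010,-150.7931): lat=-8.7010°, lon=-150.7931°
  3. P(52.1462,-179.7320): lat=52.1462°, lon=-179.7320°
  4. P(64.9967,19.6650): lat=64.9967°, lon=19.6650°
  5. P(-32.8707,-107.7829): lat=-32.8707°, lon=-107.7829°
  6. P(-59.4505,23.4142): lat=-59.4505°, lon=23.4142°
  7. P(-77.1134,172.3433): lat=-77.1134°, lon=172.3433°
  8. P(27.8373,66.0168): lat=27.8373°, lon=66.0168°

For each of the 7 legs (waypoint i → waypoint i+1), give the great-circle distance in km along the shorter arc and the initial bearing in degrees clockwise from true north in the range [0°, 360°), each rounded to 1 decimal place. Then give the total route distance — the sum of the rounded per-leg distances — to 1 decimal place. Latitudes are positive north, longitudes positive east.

Leg 1: dist=12599.3 km, bearing=103.0°
Leg 2: dist=7306.3 km, bearing=341.0°
Leg 3: dist=6883.5 km, bearing=350.8°
Leg 4: dist=15017.0 km, bearing=289.3°
Leg 5: dist=8814.1 km, bearing=157.1°
Leg 6: dist=4677.2 km, bearing=170.1°
Leg 7: dist=13421.9 km, bearing=260.8°
Total: 68719.3 km

Leg 1: φ1=-0.1372475, φ2=-0.1518611, Δφ=-0.0146136, Δλ=-4.2731856 rad; a=sin²(Δφ/2)+cosφ1·cosφ2·sin²(Δλ/2)=0.6978374256; c=2·atan2(√a, √(1-a))=1.977598881; dist=6371·c=12599.282 ≈ 12599.3 km; running total=12599.3 km
Leg 1 bearing: y=sinΔλ·cosφ2=0.89467422, x=cosφ1·sinφ2-sinφ1·cosφ2·cosΔλ=-0.20736308; θ=atan2(y, x)=103.0493° ≈ 103.0°
Leg 2: φ1=-0.1518611, φ2=0.9101229, Δφ=1.0619840, Δλ=-0.5050791 rad; a=sin²(Δφ/2)+cosφ1·cosφ2·sin²(Δλ/2)=0.2943001463; c=2·atan2(√a, √(1-a))=1.146807111; dist=6371·c=7306.308 ≈ 7306.3 km; running total=19905.6 km
Leg 2 bearing: y=sinΔλ·cosφ2=-0.29693029, x=cosφ1·sinφ2-sinφ1·cosφ2·cosΔλ=0.86173237; θ=atan2(y, x)=-19.0126° <0 so +360° → 340.9874° ≈ 341.0°
Leg 3: φ1=0.9101229, φ2=1.1344064, Δφ=0.2242835, Δλ=3.4801342 rad; a=sin²(Δφ/2)+cosφ1·cosφ2·sin²(Δλ/2)=0.2645333904; c=2·atan2(√a, √(1-a))=1.080447978; dist=6371·c=6883.534 ≈ 6883.5 km; running total=26789.1 km
Leg 3 bearing: y=sinΔλ·cosφ2=-0.14037382, x=cosφ1·sinφ2-sinφ1·cosφ2·cosΔλ=0.87092887; θ=atan2(y, x)=-9.1560° <0 so +360° → 350.8440° ≈ 350.8°
Leg 4: φ1=1.1344064, φ2=-0.5737019, Δφ=-1.7081084, Δλ=-2.2243855 rad; a=sin²(Δφ/2)+cosφ1·cosφ2·sin²(Δλ/2)=0.8538674302; c=2·atan2(√a, √(1-a))=2.357083123; dist=6371·c=15016.977 ≈ 15017.0 km; running total=41806.1 km
Leg 4 bearing: y=sinΔλ·cosφ2=-0.66680016, x=cosφ1·sinφ2-sinφ1·cosφ2·cosΔλ=0.23342860; θ=atan2(y, x)=-70.7062° <0 so +360° → 289.2938° ≈ 289.3°
Leg 5: φ1=-0.5737019, φ2=-1.0376070, Δφ=-0.4639050, Δλ=2.2898214 rad; a=sin²(Δφ/2)+cosφ1·cosφ2·sin²(Δλ/2)=0.4068874860; c=2·atan2(√a, √(1-a))=1.383477773; dist=6371·c=8814.137 ≈ 8814.1 km; running total=50620.2 km
Leg 5 bearing: y=sinΔλ·cosφ2=0.38245633, x=cosφ1·sinφ2-sinφ1·cosφ2·cosΔλ=-0.90501237; θ=atan2(y, x)=157.0912° ≈ 157.1°
Leg 6: φ1=-1.0376070, φ2=-1.3458827, Δφ=-0.3082758, Δλ=2.5993031 rad; a=sin²(Δφ/2)+cosφ1·cosφ2·sin²(Δλ/2)=0.1287973972; c=2·atan2(√a, √(1-a))=0.734142953; dist=6371·c=4677.225 ≈ 4677.2 km; running total=55297.4 km
Leg 6 bearing: y=sinΔλ·cosφ2=0.11510136, x=cosφ1·sinφ2-sinφ1·cosφ2·cosΔλ=-0.65998954; θ=atan2(y, x)=170.1072° ≈ 170.1°
Leg 7: φ1=-1.3458827, φ2=0.4858525, Δφ=1.8317353, Δλ=-1.8557475 rad; a=sin²(Δφ/2)+cosφ1·cosφ2·sin²(Δλ/2)=0.7553199894; c=2·atan2(√a, √(1-a))=2.106725292; dist=6371·c=13421.947 ≈ 13421.9 km; running total=68719.3 km
Leg 7 bearing: y=sinΔλ·cosφ2=-0.84861902, x=cosφ1·sinφ2-sinφ1·cosφ2·cosΔλ=-0.13817585; θ=atan2(y, x)=-99.2480° <0 so +360° → 260.7520° ≈ 260.8°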